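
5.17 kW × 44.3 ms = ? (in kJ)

0.229031 kJ

5.17 × 10^3 × 44.3 × 10^-3 = 229.031 J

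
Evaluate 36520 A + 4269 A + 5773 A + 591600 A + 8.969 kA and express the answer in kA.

647.131 kA

In kA:
  36520 A = 36520 × 10⁻³ kA = 36.52
  4269 A = 4269 × 10⁻³ kA = 4.269
  5773 A = 5773 × 10⁻³ kA = 5.773
  591600 A = 591600 × 10⁻³ kA = 591.6
  8.969 kA → 8.969
Sum: 36.52 + 4.269 + 5.773 + 591.6 + 8.969 = 647.131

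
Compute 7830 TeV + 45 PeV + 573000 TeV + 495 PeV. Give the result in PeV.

1120.83 PeV

In PeV:
  7830 TeV = 7830e-3 PeV = 7.83
  45 PeV → 45
  573000 TeV = 573000e-3 PeV = 573
  495 PeV → 495
Sum: 7.83 + 45 + 573 + 495 = 1120.83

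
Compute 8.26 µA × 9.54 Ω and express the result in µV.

8.26 × 10^-6 × 9.54 = 78.8004 × 10^-6 V

78.8004 µV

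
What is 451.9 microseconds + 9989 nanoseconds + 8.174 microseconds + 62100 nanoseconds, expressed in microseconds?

532.163 microseconds

In microseconds:
  451.9 microseconds → 451.9
  9989 nanoseconds = 9989 × 10^-3 microseconds = 9.989
  8.174 microseconds → 8.174
  62100 nanoseconds = 62100 × 10^-3 microseconds = 62.1
Sum: 451.9 + 9.989 + 8.174 + 62.1 = 532.163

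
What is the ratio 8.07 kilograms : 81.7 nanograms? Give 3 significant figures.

98800000000

(8.07 × 10^3) / (81.7 × 10^-9) = 0.09878 × 10^12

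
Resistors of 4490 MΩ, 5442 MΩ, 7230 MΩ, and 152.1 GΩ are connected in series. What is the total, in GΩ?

In GΩ:
  4490 MΩ = 4490 × 10⁻³ GΩ = 4.49
  5442 MΩ = 5442 × 10⁻³ GΩ = 5.442
  7230 MΩ = 7230 × 10⁻³ GΩ = 7.23
  152.1 GΩ → 152.1
Sum: 4.49 + 5.442 + 7.23 + 152.1 = 169.262

169.262 GΩ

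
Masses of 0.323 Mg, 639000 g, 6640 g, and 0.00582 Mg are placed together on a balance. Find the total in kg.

In kg:
  0.323 Mg = 0.323 × 10^3 kg = 323
  639000 g = 639000 × 10^-3 kg = 639
  6640 g = 6640 × 10^-3 kg = 6.64
  0.00582 Mg = 0.00582 × 10^3 kg = 5.82
Sum: 323 + 639 + 6.64 + 5.82 = 974.46

974.46 kg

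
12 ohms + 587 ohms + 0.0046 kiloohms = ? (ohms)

603.6 ohms

In ohms:
  12 ohms → 12
  587 ohms → 587
  0.0046 kiloohms = 0.0046e3 ohms = 4.6
Sum: 12 + 587 + 4.6 = 603.6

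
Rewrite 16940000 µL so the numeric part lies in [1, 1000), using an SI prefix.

= 16.94 L; mantissa already in [1, 1000).

16.94 L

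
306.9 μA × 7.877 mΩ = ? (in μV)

2.4174513 μV

306.9 × 10⁻⁶ × 7.877 × 10⁻³ = 2417.4513 × 10⁻⁹ V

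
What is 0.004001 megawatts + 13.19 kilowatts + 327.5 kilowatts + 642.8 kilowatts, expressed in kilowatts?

In kilowatts:
  0.004001 megawatts = 0.004001 × 10³ kilowatts = 4.001
  13.19 kilowatts → 13.19
  327.5 kilowatts → 327.5
  642.8 kilowatts → 642.8
Sum: 4.001 + 13.19 + 327.5 + 642.8 = 987.491

987.491 kilowatts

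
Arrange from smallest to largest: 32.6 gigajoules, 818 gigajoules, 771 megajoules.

32.6 gigajoules = 32600000000 joules
818 gigajoules = 818000000000 joules
771 megajoules = 771000000 joules

771 megajoules < 32.6 gigajoules < 818 gigajoules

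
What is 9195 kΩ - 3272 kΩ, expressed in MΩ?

In MΩ:
  9195 kΩ = 9195 × 10^-3 MΩ = 9.195
  3272 kΩ = 3272 × 10^-3 MΩ = 3.272
Difference: 9.195 - 3.272 = 5.923

5.923 MΩ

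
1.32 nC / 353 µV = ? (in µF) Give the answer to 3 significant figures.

3.74 µF

(1.32 × 10⁻⁹) / (353 × 10⁻⁶) = 0.0037394 × 10⁻³ F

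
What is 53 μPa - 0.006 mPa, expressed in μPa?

In μPa:
  53 μPa → 53
  0.006 mPa = 0.006 × 10³ μPa = 6
Difference: 53 - 6 = 47

47 μPa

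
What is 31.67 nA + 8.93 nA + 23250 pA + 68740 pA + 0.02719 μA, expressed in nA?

In nA:
  31.67 nA → 31.67
  8.93 nA → 8.93
  23250 pA = 23250 × 10⁻³ nA = 23.25
  68740 pA = 68740 × 10⁻³ nA = 68.74
  0.02719 μA = 0.02719 × 10³ nA = 27.19
Sum: 31.67 + 8.93 + 23.25 + 68.74 + 27.19 = 159.78

159.78 nA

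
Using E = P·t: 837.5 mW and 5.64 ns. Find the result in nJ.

837.5 × 10⁻³ × 5.64 × 10⁻⁹ = 4723.5 × 10⁻¹² J

4.7235 nJ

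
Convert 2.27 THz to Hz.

tera = 10¹², (no prefix) = 10⁰; factor is 10¹².
2.27 × 10¹² = 2270000000000

2270000000000 Hz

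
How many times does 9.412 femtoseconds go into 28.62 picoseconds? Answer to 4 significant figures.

(28.62e-12) / (9.412e-15) = 3.0408e3

3041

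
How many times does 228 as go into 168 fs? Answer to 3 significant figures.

(168 × 10⁻¹⁵) / (228 × 10⁻¹⁸) = 0.7368 × 10³

737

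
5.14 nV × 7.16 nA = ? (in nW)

0.0000000368024 nW

5.14 × 10⁻⁹ × 7.16 × 10⁻⁹ = 36.8024 × 10⁻¹⁸ W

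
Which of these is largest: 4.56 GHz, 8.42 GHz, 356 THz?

356 THz

4.56 GHz = 4560000000 Hz
8.42 GHz = 8420000000 Hz
356 THz = 356000000000000 Hz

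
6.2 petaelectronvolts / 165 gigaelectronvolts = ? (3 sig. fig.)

37600

(6.2e15) / (165e9) = 0.03758e6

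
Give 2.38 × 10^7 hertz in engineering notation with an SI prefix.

23.8 megahertz

= 23.8 × 10^6 hertz; 10^6 is mega.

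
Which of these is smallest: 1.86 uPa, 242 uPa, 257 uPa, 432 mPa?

1.86 uPa

1.86 uPa = 0.00000186 Pa
242 uPa = 0.000242 Pa
257 uPa = 0.000257 Pa
432 mPa = 0.432 Pa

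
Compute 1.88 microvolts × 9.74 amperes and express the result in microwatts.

1.88 × 10^-6 × 9.74 = 18.3112 × 10^-6 W

18.3112 microwatts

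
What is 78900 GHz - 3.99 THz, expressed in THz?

In THz:
  78900 GHz = 78900 × 10⁻³ THz = 78.9
  3.99 THz → 3.99
Difference: 78.9 - 3.99 = 74.91

74.91 THz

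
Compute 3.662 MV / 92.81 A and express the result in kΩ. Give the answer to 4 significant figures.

(3.662e6) / (92.81) = 0.039457e6 Ω

39.46 kΩ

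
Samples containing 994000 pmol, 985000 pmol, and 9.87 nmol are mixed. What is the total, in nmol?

In nmol:
  994000 pmol = 994000e-3 nmol = 994
  985000 pmol = 985000e-3 nmol = 985
  9.87 nmol → 9.87
Sum: 994 + 985 + 9.87 = 1988.87

1988.87 nmol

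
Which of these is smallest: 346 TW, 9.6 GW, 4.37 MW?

4.37 MW

346 TW = 346000000000000 W
9.6 GW = 9600000000 W
4.37 MW = 4370000 W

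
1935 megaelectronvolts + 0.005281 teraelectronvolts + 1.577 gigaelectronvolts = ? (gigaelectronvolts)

In gigaelectronvolts:
  1935 megaelectronvolts = 1935 × 10^-3 gigaelectronvolts = 1.935
  0.005281 teraelectronvolts = 0.005281 × 10^3 gigaelectronvolts = 5.281
  1.577 gigaelectronvolts → 1.577
Sum: 1.935 + 5.281 + 1.577 = 8.793

8.793 gigaelectronvolts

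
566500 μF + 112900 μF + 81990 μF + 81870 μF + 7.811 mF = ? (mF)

851.071 mF

In mF:
  566500 μF = 566500 × 10^-3 mF = 566.5
  112900 μF = 112900 × 10^-3 mF = 112.9
  81990 μF = 81990 × 10^-3 mF = 81.99
  81870 μF = 81870 × 10^-3 mF = 81.87
  7.811 mF → 7.811
Sum: 566.5 + 112.9 + 81.99 + 81.87 + 7.811 = 851.071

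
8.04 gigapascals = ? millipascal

giga = 10^9, milli = 10^-3; factor is 10^12.
8.04 × 10^12 = 8040000000000

8040000000000 millipascals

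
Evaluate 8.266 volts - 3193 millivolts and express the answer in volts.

In volts:
  8.266 volts → 8.266
  3193 millivolts = 3193 × 10⁻³ volts = 3.193
Difference: 8.266 - 3.193 = 5.073

5.073 volts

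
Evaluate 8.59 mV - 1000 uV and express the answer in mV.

In mV:
  8.59 mV → 8.59
  1000 uV = 1000 × 10⁻³ mV = 1
Difference: 8.59 - 1 = 7.59

7.59 mV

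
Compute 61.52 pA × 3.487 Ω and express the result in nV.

0.21452024 nV

61.52e-12 × 3.487 = 214.52024e-12 V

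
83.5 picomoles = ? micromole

0.0000835 micromoles

pico = 10⁻¹², micro = 10⁻⁶; factor is 10⁻⁶.
83.5 × 10⁻⁶ = 0.0000835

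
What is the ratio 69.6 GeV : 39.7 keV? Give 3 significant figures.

1750000

(69.6 × 10⁹) / (39.7 × 10³) = 1.753 × 10⁶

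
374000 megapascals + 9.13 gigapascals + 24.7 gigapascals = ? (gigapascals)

In gigapascals:
  374000 megapascals = 374000e-3 gigapascals = 374
  9.13 gigapascals → 9.13
  24.7 gigapascals → 24.7
Sum: 374 + 9.13 + 24.7 = 407.83

407.83 gigapascals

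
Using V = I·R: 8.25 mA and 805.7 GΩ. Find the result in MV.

8.25 × 10^-3 × 805.7 × 10^9 = 6647.025 × 10^6 V

6647.025 MV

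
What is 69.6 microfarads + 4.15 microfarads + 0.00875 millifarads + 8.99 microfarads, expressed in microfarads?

In microfarads:
  69.6 microfarads → 69.6
  4.15 microfarads → 4.15
  0.00875 millifarads = 0.00875 × 10^3 microfarads = 8.75
  8.99 microfarads → 8.99
Sum: 69.6 + 4.15 + 8.75 + 8.99 = 91.49

91.49 microfarads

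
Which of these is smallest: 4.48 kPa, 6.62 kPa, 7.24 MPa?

4.48 kPa

4.48 kPa = 4480 Pa
6.62 kPa = 6620 Pa
7.24 MPa = 7240000 Pa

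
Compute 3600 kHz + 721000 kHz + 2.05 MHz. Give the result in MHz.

In MHz:
  3600 kHz = 3600 × 10^-3 MHz = 3.6
  721000 kHz = 721000 × 10^-3 MHz = 721
  2.05 MHz → 2.05
Sum: 3.6 + 721 + 2.05 = 726.65

726.65 MHz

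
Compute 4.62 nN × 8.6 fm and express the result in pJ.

0.000000000039732 pJ

4.62 × 10⁻⁹ × 8.6 × 10⁻¹⁵ = 39.732 × 10⁻²⁴ J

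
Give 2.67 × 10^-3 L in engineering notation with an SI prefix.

= 2.67 × 10^-3 L; 10^-3 is milli.

2.67 mL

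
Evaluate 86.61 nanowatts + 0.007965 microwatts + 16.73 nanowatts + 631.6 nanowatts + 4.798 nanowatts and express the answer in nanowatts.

747.703 nanowatts

In nanowatts:
  86.61 nanowatts → 86.61
  0.007965 microwatts = 0.007965 × 10^3 nanowatts = 7.965
  16.73 nanowatts → 16.73
  631.6 nanowatts → 631.6
  4.798 nanowatts → 4.798
Sum: 86.61 + 7.965 + 16.73 + 631.6 + 4.798 = 747.703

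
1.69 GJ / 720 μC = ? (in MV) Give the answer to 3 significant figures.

(1.69e9) / (720e-6) = 0.0023472e15 V

2350000 MV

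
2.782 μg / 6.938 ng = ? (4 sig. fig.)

401.0

(2.782 × 10^-6) / (6.938 × 10^-9) = 0.40098 × 10^3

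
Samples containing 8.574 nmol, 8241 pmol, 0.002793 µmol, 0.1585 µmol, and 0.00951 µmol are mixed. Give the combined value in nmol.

In nmol:
  8.574 nmol → 8.574
  8241 pmol = 8241 × 10^-3 nmol = 8.241
  0.002793 µmol = 0.002793 × 10^3 nmol = 2.793
  0.1585 µmol = 0.1585 × 10^3 nmol = 158.5
  0.00951 µmol = 0.00951 × 10^3 nmol = 9.51
Sum: 8.574 + 8.241 + 2.793 + 158.5 + 9.51 = 187.618

187.618 nmol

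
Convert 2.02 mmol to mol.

0.00202 mol

milli = 1e-3, (no prefix) = 1e0; factor is 1e-3.
2.02 × 1e-3 = 0.00202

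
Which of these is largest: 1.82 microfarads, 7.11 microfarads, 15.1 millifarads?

15.1 millifarads

1.82 microfarads = 0.00000182 farads
7.11 microfarads = 0.00000711 farads
15.1 millifarads = 0.0151 farads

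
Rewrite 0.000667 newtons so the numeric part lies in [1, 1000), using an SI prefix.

= 667 × 10⁻⁶ newtons; 10⁻⁶ is micro.

667 micronewtons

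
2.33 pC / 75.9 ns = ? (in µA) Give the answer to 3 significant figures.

30.7 µA

(2.33 × 10^-12) / (75.9 × 10^-9) = 0.030698 × 10^-3 A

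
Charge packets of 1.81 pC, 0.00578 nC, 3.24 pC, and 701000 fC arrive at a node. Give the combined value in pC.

711.83 pC

In pC:
  1.81 pC → 1.81
  0.00578 nC = 0.00578 × 10³ pC = 5.78
  3.24 pC → 3.24
  701000 fC = 701000 × 10⁻³ pC = 701
Sum: 1.81 + 5.78 + 3.24 + 701 = 711.83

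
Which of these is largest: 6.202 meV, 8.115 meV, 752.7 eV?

752.7 eV

6.202 meV = 0.006202 eV
8.115 meV = 0.008115 eV
752.7 eV = 752.7 eV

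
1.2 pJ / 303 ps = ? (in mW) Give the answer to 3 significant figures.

3.96 mW

(1.2 × 10^-12) / (303 × 10^-12) = 0.0039604 W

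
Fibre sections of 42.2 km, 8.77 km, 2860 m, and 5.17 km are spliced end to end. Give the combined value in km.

In km:
  42.2 km → 42.2
  8.77 km → 8.77
  2860 m = 2860 × 10⁻³ km = 2.86
  5.17 km → 5.17
Sum: 42.2 + 8.77 + 2.86 + 5.17 = 59

59 km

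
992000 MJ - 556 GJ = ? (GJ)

In GJ:
  992000 MJ = 992000 × 10⁻³ GJ = 992
  556 GJ → 556
Difference: 992 - 556 = 436

436 GJ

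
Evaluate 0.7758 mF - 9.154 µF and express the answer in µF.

766.646 µF

In µF:
  0.7758 mF = 0.7758 × 10³ µF = 775.8
  9.154 µF → 9.154
Difference: 775.8 - 9.154 = 766.646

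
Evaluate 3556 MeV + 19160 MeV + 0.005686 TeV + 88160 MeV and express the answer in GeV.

116.562 GeV

In GeV:
  3556 MeV = 3556 × 10^-3 GeV = 3.556
  19160 MeV = 19160 × 10^-3 GeV = 19.16
  0.005686 TeV = 0.005686 × 10^3 GeV = 5.686
  88160 MeV = 88160 × 10^-3 GeV = 88.16
Sum: 3.556 + 19.16 + 5.686 + 88.16 = 116.562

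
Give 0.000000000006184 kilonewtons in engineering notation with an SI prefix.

6.184 nanonewtons

= 6.184e-9 newtons; 1e-9 is nano.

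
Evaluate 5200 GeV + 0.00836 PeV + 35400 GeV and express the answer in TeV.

48.96 TeV

In TeV:
  5200 GeV = 5200 × 10⁻³ TeV = 5.2
  0.00836 PeV = 0.00836 × 10³ TeV = 8.36
  35400 GeV = 35400 × 10⁻³ TeV = 35.4
Sum: 5.2 + 8.36 + 35.4 = 48.96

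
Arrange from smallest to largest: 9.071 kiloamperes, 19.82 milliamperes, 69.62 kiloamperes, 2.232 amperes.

19.82 milliamperes < 2.232 amperes < 9.071 kiloamperes < 69.62 kiloamperes

9.071 kiloamperes = 9071 amperes
19.82 milliamperes = 0.01982 amperes
69.62 kiloamperes = 69620 amperes
2.232 amperes = 2.232 amperes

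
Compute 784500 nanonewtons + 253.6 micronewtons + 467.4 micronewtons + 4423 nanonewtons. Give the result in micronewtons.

1509.923 micronewtons

In micronewtons:
  784500 nanonewtons = 784500 × 10⁻³ micronewtons = 784.5
  253.6 micronewtons → 253.6
  467.4 micronewtons → 467.4
  4423 nanonewtons = 4423 × 10⁻³ micronewtons = 4.423
Sum: 784.5 + 253.6 + 467.4 + 4.423 = 1509.923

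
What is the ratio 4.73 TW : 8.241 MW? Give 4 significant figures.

(4.73 × 10^12) / (8.241 × 10^6) = 0.57396 × 10^6

574000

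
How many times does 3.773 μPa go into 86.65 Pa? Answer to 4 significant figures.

22970000

(86.65) / (3.773 × 10⁻⁶) = 22.966 × 10⁶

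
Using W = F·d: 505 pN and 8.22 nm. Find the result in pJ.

0.0000041511 pJ

505e-12 × 8.22e-9 = 4151.1e-21 J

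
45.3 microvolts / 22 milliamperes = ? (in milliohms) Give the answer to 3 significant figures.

2.06 milliohms

(45.3 × 10⁻⁶) / (22 × 10⁻³) = 2.0591 × 10⁻³ Ω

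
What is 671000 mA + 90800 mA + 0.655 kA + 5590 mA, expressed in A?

1422.39 A

In A:
  671000 mA = 671000 × 10^-3 A = 671
  90800 mA = 90800 × 10^-3 A = 90.8
  0.655 kA = 0.655 × 10^3 A = 655
  5590 mA = 5590 × 10^-3 A = 5.59
Sum: 671 + 90.8 + 655 + 5.59 = 1422.39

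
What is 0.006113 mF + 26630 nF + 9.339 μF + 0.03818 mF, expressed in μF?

In μF:
  0.006113 mF = 0.006113 × 10³ μF = 6.113
  26630 nF = 26630 × 10⁻³ μF = 26.63
  9.339 μF → 9.339
  0.03818 mF = 0.03818 × 10³ μF = 38.18
Sum: 6.113 + 26.63 + 9.339 + 38.18 = 80.262

80.262 μF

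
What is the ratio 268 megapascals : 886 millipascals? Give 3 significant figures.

302000000

(268 × 10⁶) / (886 × 10⁻³) = 0.3025 × 10⁹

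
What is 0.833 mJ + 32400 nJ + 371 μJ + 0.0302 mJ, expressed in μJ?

1266.6 μJ

In μJ:
  0.833 mJ = 0.833 × 10³ μJ = 833
  32400 nJ = 32400 × 10⁻³ μJ = 32.4
  371 μJ → 371
  0.0302 mJ = 0.0302 × 10³ μJ = 30.2
Sum: 833 + 32.4 + 371 + 30.2 = 1266.6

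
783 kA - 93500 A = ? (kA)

689.5 kA

In kA:
  783 kA → 783
  93500 A = 93500 × 10^-3 kA = 93.5
Difference: 783 - 93.5 = 689.5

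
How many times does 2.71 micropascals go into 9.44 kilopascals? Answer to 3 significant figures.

3480000000

(9.44e3) / (2.71e-6) = 3.483e9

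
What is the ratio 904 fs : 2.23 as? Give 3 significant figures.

(904e-15) / (2.23e-18) = 405.4e3

405000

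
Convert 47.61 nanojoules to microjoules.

nano = 10⁻⁹, micro = 10⁻⁶; factor is 10⁻³.
47.61 × 10⁻³ = 0.04761

0.04761 microjoules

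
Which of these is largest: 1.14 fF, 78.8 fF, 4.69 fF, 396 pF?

396 pF

1.14 fF = 0.00000000000000114 F
78.8 fF = 0.0000000000000788 F
4.69 fF = 0.00000000000000469 F
396 pF = 0.000000000396 F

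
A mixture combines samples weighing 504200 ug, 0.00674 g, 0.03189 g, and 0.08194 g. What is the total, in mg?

In mg:
  504200 ug = 504200 × 10^-3 mg = 504.2
  0.00674 g = 0.00674 × 10^3 mg = 6.74
  0.03189 g = 0.03189 × 10^3 mg = 31.89
  0.08194 g = 0.08194 × 10^3 mg = 81.94
Sum: 504.2 + 6.74 + 31.89 + 81.94 = 624.77

624.77 mg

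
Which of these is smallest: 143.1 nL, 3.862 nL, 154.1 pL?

154.1 pL

143.1 nL = 0.0000001431 L
3.862 nL = 0.000000003862 L
154.1 pL = 0.0000000001541 L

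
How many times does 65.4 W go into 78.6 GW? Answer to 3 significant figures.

(78.6 × 10⁹) / (65.4) = 1.202 × 10⁹

1200000000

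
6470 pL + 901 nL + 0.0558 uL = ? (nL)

963.27 nL

In nL:
  6470 pL = 6470e-3 nL = 6.47
  901 nL → 901
  0.0558 uL = 0.0558e3 nL = 55.8
Sum: 6.47 + 901 + 55.8 = 963.27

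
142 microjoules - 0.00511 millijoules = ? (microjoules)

In microjoules:
  142 microjoules → 142
  0.00511 millijoules = 0.00511 × 10³ microjoules = 5.11
Difference: 142 - 5.11 = 136.89

136.89 microjoules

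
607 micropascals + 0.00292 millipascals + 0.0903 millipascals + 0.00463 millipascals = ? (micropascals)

In micropascals:
  607 micropascals → 607
  0.00292 millipascals = 0.00292e3 micropascals = 2.92
  0.0903 millipascals = 0.0903e3 micropascals = 90.3
  0.00463 millipascals = 0.00463e3 micropascals = 4.63
Sum: 607 + 2.92 + 90.3 + 4.63 = 704.85

704.85 micropascals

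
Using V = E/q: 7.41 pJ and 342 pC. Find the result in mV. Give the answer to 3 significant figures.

21.7 mV

(7.41 × 10⁻¹²) / (342 × 10⁻¹²) = 0.021667 V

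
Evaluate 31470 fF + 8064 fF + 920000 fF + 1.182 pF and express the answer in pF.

960.716 pF

In pF:
  31470 fF = 31470 × 10⁻³ pF = 31.47
  8064 fF = 8064 × 10⁻³ pF = 8.064
  920000 fF = 920000 × 10⁻³ pF = 920
  1.182 pF → 1.182
Sum: 31.47 + 8.064 + 920 + 1.182 = 960.716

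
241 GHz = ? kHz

241000000 kHz

giga = 1e9, kilo = 1e3; factor is 1e6.
241 × 1e6 = 241000000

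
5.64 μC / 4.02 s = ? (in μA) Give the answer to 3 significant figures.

1.40 μA

(5.64e-6) / (4.02) = 1.403e-6 A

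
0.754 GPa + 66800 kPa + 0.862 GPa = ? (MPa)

1682.8 MPa

In MPa:
  0.754 GPa = 0.754 × 10^3 MPa = 754
  66800 kPa = 66800 × 10^-3 MPa = 66.8
  0.862 GPa = 0.862 × 10^3 MPa = 862
Sum: 754 + 66.8 + 862 = 1682.8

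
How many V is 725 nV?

0.000000725 V

nano = 10⁻⁹, (no prefix) = 10⁰; factor is 10⁻⁹.
725 × 10⁻⁹ = 0.000000725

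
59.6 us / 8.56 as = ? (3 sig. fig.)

6960000000000

(59.6e-6) / (8.56e-18) = 6.963e12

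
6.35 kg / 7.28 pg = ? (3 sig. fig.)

872000000000000

(6.35 × 10^3) / (7.28 × 10^-12) = 0.8723 × 10^15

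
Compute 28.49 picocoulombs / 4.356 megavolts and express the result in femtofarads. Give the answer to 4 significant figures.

(28.49e-12) / (4.356e6) = 6.5404e-18 F

0.006540 femtofarads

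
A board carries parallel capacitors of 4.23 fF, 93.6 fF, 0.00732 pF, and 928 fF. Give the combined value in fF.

1033.15 fF

In fF:
  4.23 fF → 4.23
  93.6 fF → 93.6
  0.00732 pF = 0.00732e3 fF = 7.32
  928 fF → 928
Sum: 4.23 + 93.6 + 7.32 + 928 = 1033.15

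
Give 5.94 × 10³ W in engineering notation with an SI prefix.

5.94 kW

= 5.94 × 10³ W; 10³ is kilo.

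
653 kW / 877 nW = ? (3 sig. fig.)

745000000000

(653e3) / (877e-9) = 0.7446e12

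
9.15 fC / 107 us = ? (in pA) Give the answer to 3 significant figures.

85.5 pA

(9.15 × 10^-15) / (107 × 10^-6) = 0.085514 × 10^-9 A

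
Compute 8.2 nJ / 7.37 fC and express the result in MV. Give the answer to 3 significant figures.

1.11 MV

(8.2 × 10⁻⁹) / (7.37 × 10⁻¹⁵) = 1.1126 × 10⁶ V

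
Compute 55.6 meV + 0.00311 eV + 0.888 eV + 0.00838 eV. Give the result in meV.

In meV:
  55.6 meV → 55.6
  0.00311 eV = 0.00311 × 10^3 meV = 3.11
  0.888 eV = 0.888 × 10^3 meV = 888
  0.00838 eV = 0.00838 × 10^3 meV = 8.38
Sum: 55.6 + 3.11 + 888 + 8.38 = 955.09

955.09 meV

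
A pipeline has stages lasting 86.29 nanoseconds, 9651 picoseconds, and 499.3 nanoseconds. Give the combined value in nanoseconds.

In nanoseconds:
  86.29 nanoseconds → 86.29
  9651 picoseconds = 9651e-3 nanoseconds = 9.651
  499.3 nanoseconds → 499.3
Sum: 86.29 + 9.651 + 499.3 = 595.241

595.241 nanoseconds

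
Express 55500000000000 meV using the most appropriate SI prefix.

= 55.5 × 10⁹ eV; 10⁹ is giga.

55.5 GeV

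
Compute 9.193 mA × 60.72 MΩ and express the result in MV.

0.55819896 MV

9.193 × 10⁻³ × 60.72 × 10⁶ = 558.19896 × 10³ V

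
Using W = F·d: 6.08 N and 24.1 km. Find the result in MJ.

6.08 × 24.1 × 10³ = 146.528 × 10³ J

0.146528 MJ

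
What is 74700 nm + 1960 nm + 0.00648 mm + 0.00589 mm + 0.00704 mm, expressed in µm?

96.07 µm

In µm:
  74700 nm = 74700e-3 µm = 74.7
  1960 nm = 1960e-3 µm = 1.96
  0.00648 mm = 0.00648e3 µm = 6.48
  0.00589 mm = 0.00589e3 µm = 5.89
  0.00704 mm = 0.00704e3 µm = 7.04
Sum: 74.7 + 1.96 + 6.48 + 5.89 + 7.04 = 96.07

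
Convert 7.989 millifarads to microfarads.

7989 microfarads

milli = 1e-3, micro = 1e-6; factor is 1e3.
7.989 × 1e3 = 7989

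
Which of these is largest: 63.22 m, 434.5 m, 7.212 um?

63.22 m = 63.22 m
434.5 m = 434.5 m
7.212 um = 0.000007212 m

434.5 m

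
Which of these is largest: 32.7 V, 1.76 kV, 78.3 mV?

32.7 V = 32.7 V
1.76 kV = 1760 V
78.3 mV = 0.0783 V

1.76 kV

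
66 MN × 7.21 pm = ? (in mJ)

0.47586 mJ

66e6 × 7.21e-12 = 475.86e-6 J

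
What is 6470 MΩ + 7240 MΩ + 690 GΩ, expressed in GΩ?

703.71 GΩ

In GΩ:
  6470 MΩ = 6470 × 10^-3 GΩ = 6.47
  7240 MΩ = 7240 × 10^-3 GΩ = 7.24
  690 GΩ → 690
Sum: 6.47 + 7.24 + 690 = 703.71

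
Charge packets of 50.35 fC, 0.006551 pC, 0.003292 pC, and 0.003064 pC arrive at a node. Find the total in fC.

In fC:
  50.35 fC → 50.35
  0.006551 pC = 0.006551 × 10^3 fC = 6.551
  0.003292 pC = 0.003292 × 10^3 fC = 3.292
  0.003064 pC = 0.003064 × 10^3 fC = 3.064
Sum: 50.35 + 6.551 + 3.292 + 3.064 = 63.257

63.257 fC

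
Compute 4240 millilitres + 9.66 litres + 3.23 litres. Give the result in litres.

17.13 litres

In litres:
  4240 millilitres = 4240 × 10⁻³ litres = 4.24
  9.66 litres → 9.66
  3.23 litres → 3.23
Sum: 4.24 + 9.66 + 3.23 = 17.13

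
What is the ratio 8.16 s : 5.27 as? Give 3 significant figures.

1550000000000000000

(8.16) / (5.27 × 10^-18) = 1.548 × 10^18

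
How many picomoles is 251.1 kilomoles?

kilo = 1e3, pico = 1e-12; factor is 1e15.
251.1 × 1e15 = 251100000000000000

251100000000000000 picomoles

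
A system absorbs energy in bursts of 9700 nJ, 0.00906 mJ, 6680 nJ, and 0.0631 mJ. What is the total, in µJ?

88.54 µJ

In µJ:
  9700 nJ = 9700 × 10⁻³ µJ = 9.7
  0.00906 mJ = 0.00906 × 10³ µJ = 9.06
  6680 nJ = 6680 × 10⁻³ µJ = 6.68
  0.0631 mJ = 0.0631 × 10³ µJ = 63.1
Sum: 9.7 + 9.06 + 6.68 + 63.1 = 88.54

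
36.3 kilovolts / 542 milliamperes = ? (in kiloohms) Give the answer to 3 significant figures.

67.0 kiloohms

(36.3 × 10^3) / (542 × 10^-3) = 0.066974 × 10^6 Ω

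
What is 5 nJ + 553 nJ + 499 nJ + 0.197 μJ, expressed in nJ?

1254 nJ

In nJ:
  5 nJ → 5
  553 nJ → 553
  499 nJ → 499
  0.197 μJ = 0.197e3 nJ = 197
Sum: 5 + 553 + 499 + 197 = 1254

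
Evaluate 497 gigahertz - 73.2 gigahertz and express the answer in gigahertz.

In gigahertz:
  497 gigahertz → 497
  73.2 gigahertz → 73.2
Difference: 497 - 73.2 = 423.8

423.8 gigahertz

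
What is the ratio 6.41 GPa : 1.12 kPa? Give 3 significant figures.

5720000

(6.41e9) / (1.12e3) = 5.723e6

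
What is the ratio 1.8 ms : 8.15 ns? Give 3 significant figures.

(1.8 × 10⁻³) / (8.15 × 10⁻⁹) = 0.2209 × 10⁶

221000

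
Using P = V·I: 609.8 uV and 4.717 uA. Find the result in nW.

2.8764266 nW

609.8 × 10^-6 × 4.717 × 10^-6 = 2876.4266 × 10^-12 W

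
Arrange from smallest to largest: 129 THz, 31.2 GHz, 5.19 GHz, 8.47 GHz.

129 THz = 129000000000000 Hz
31.2 GHz = 31200000000 Hz
5.19 GHz = 5190000000 Hz
8.47 GHz = 8470000000 Hz

5.19 GHz < 8.47 GHz < 31.2 GHz < 129 THz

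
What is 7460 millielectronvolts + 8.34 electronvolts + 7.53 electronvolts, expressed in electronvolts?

23.33 electronvolts

In electronvolts:
  7460 millielectronvolts = 7460e-3 electronvolts = 7.46
  8.34 electronvolts → 8.34
  7.53 electronvolts → 7.53
Sum: 7.46 + 8.34 + 7.53 = 23.33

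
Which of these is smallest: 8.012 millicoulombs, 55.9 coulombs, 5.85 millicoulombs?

5.85 millicoulombs

8.012 millicoulombs = 0.008012 coulombs
55.9 coulombs = 55.9 coulombs
5.85 millicoulombs = 0.00585 coulombs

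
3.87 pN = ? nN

pico = 10^-12, nano = 10^-9; factor is 10^-3.
3.87 × 10^-3 = 0.00387

0.00387 nN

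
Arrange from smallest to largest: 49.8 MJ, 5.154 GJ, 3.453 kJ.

49.8 MJ = 49800000 J
5.154 GJ = 5154000000 J
3.453 kJ = 3453 J

3.453 kJ < 49.8 MJ < 5.154 GJ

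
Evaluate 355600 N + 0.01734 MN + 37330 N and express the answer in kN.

In kN:
  355600 N = 355600 × 10⁻³ kN = 355.6
  0.01734 MN = 0.01734 × 10³ kN = 17.34
  37330 N = 37330 × 10⁻³ kN = 37.33
Sum: 355.6 + 17.34 + 37.33 = 410.27

410.27 kN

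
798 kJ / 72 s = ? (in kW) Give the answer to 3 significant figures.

11.1 kW

(798 × 10³) / (72) = 11.083 × 10³ W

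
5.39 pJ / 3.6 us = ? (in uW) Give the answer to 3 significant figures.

(5.39 × 10^-12) / (3.6 × 10^-6) = 1.4972 × 10^-6 W

1.50 uW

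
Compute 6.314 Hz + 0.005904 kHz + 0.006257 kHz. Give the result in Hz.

In Hz:
  6.314 Hz → 6.314
  0.005904 kHz = 0.005904e3 Hz = 5.904
  0.006257 kHz = 0.006257e3 Hz = 6.257
Sum: 6.314 + 5.904 + 6.257 = 18.475

18.475 Hz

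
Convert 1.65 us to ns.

1650 ns

micro = 10^-6, nano = 10^-9; factor is 10^3.
1.65 × 10^3 = 1650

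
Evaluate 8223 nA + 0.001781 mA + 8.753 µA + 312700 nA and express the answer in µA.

In µA:
  8223 nA = 8223 × 10⁻³ µA = 8.223
  0.001781 mA = 0.001781 × 10³ µA = 1.781
  8.753 µA → 8.753
  312700 nA = 312700 × 10⁻³ µA = 312.7
Sum: 8.223 + 1.781 + 8.753 + 312.7 = 331.457

331.457 µA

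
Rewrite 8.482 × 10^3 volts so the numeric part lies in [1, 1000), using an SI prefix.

8.482 kilovolts

= 8.482 × 10^3 volts; 10^3 is kilo.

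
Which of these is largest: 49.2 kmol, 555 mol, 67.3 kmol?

67.3 kmol

49.2 kmol = 49200 mol
555 mol = 555 mol
67.3 kmol = 67300 mol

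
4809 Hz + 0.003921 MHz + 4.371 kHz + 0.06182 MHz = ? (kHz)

74.921 kHz

In kHz:
  4809 Hz = 4809 × 10^-3 kHz = 4.809
  0.003921 MHz = 0.003921 × 10^3 kHz = 3.921
  4.371 kHz → 4.371
  0.06182 MHz = 0.06182 × 10^3 kHz = 61.82
Sum: 4.809 + 3.921 + 4.371 + 61.82 = 74.921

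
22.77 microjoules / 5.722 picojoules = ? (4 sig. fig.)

(22.77e-6) / (5.722e-12) = 3.9794e6

3979000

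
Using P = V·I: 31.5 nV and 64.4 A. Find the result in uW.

2.0286 uW

31.5 × 10^-9 × 64.4 = 2028.6 × 10^-9 W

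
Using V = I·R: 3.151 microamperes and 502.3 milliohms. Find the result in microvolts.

3.151 × 10^-6 × 502.3 × 10^-3 = 1582.7473 × 10^-9 V

1.5827473 microvolts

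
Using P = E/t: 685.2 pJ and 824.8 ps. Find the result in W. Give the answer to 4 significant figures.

(685.2 × 10^-12) / (824.8 × 10^-12) = 0.830747 W

0.8307 W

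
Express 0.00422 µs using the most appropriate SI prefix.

4.22 ns

= 4.22 × 10^-9 s; 10^-9 is nano.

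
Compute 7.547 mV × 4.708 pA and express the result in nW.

0.000035531276 nW

7.547 × 10⁻³ × 4.708 × 10⁻¹² = 35.531276 × 10⁻¹⁵ W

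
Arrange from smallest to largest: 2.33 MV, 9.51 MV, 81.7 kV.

2.33 MV = 2330000 V
9.51 MV = 9510000 V
81.7 kV = 81700 V

81.7 kV < 2.33 MV < 9.51 MV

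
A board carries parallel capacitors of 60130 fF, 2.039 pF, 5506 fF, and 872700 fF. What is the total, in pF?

In pF:
  60130 fF = 60130 × 10⁻³ pF = 60.13
  2.039 pF → 2.039
  5506 fF = 5506 × 10⁻³ pF = 5.506
  872700 fF = 872700 × 10⁻³ pF = 872.7
Sum: 60.13 + 2.039 + 5.506 + 872.7 = 940.375

940.375 pF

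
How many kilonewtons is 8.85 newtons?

(no prefix) = 10⁰, kilo = 10³; factor is 10⁻³.
8.85 × 10⁻³ = 0.00885

0.00885 kilonewtons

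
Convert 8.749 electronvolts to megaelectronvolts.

0.000008749 megaelectronvolts

(no prefix) = 10^0, mega = 10^6; factor is 10^-6.
8.749 × 10^-6 = 0.000008749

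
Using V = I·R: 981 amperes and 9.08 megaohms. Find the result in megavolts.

8907.48 megavolts

981 × 9.08 × 10⁶ = 8907.48 × 10⁶ V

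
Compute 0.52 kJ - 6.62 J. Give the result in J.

513.38 J

In J:
  0.52 kJ = 0.52e3 J = 520
  6.62 J → 6.62
Difference: 520 - 6.62 = 513.38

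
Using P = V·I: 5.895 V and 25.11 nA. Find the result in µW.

5.895 × 25.11 × 10⁻⁹ = 148.02345 × 10⁻⁹ W

0.14802345 µW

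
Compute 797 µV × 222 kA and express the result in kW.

797 × 10⁻⁶ × 222 × 10³ = 176934 × 10⁻³ W

0.176934 kW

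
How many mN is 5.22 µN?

0.00522 mN

micro = 1e-6, milli = 1e-3; factor is 1e-3.
5.22 × 1e-3 = 0.00522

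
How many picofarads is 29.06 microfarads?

29060000 picofarads

micro = 1e-6, pico = 1e-12; factor is 1e6.
29.06 × 1e6 = 29060000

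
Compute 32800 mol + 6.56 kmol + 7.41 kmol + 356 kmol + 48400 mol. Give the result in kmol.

451.17 kmol

In kmol:
  32800 mol = 32800 × 10⁻³ kmol = 32.8
  6.56 kmol → 6.56
  7.41 kmol → 7.41
  356 kmol → 356
  48400 mol = 48400 × 10⁻³ kmol = 48.4
Sum: 32.8 + 6.56 + 7.41 + 356 + 48.4 = 451.17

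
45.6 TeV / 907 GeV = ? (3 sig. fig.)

(45.6 × 10¹²) / (907 × 10⁹) = 0.05028 × 10³

50.3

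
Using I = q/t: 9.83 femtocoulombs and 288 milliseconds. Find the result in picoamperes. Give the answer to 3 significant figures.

0.0341 picoamperes

(9.83e-15) / (288e-3) = 0.034132e-12 A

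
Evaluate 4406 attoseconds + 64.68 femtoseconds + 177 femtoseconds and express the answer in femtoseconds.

246.086 femtoseconds

In femtoseconds:
  4406 attoseconds = 4406 × 10⁻³ femtoseconds = 4.406
  64.68 femtoseconds → 64.68
  177 femtoseconds → 177
Sum: 4.406 + 64.68 + 177 = 246.086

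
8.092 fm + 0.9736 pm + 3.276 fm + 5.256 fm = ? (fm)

In fm:
  8.092 fm → 8.092
  0.9736 pm = 0.9736 × 10³ fm = 973.6
  3.276 fm → 3.276
  5.256 fm → 5.256
Sum: 8.092 + 973.6 + 3.276 + 5.256 = 990.224

990.224 fm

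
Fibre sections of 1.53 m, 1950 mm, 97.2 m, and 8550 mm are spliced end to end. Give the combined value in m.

109.23 m

In m:
  1.53 m → 1.53
  1950 mm = 1950 × 10^-3 m = 1.95
  97.2 m → 97.2
  8550 mm = 8550 × 10^-3 m = 8.55
Sum: 1.53 + 1.95 + 97.2 + 8.55 = 109.23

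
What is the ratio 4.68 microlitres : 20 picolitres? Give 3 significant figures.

234000

(4.68 × 10⁻⁶) / (20 × 10⁻¹²) = 0.234 × 10⁶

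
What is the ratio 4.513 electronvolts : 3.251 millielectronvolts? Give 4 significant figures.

(4.513) / (3.251e-3) = 1.3882e3

1388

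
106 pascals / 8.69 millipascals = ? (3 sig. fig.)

12200

(106) / (8.69e-3) = 12.2e3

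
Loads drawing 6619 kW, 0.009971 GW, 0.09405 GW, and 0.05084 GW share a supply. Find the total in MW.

In MW:
  6619 kW = 6619 × 10⁻³ MW = 6.619
  0.009971 GW = 0.009971 × 10³ MW = 9.971
  0.09405 GW = 0.09405 × 10³ MW = 94.05
  0.05084 GW = 0.05084 × 10³ MW = 50.84
Sum: 6.619 + 9.971 + 94.05 + 50.84 = 161.48

161.48 MW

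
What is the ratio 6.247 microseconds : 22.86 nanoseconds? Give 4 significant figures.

(6.247 × 10^-6) / (22.86 × 10^-9) = 0.27327 × 10^3

273.3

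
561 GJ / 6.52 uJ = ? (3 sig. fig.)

(561 × 10^9) / (6.52 × 10^-6) = 86.04 × 10^15

86000000000000000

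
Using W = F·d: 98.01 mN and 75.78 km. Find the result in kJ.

98.01 × 10^-3 × 75.78 × 10^3 = 7427.1978 J

7.4271978 kJ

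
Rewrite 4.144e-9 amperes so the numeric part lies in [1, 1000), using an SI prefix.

4.144 nanoamperes

= 4.144e-9 amperes; 1e-9 is nano.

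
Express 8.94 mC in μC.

8940 μC

milli = 10⁻³, micro = 10⁻⁶; factor is 10³.
8.94 × 10³ = 8940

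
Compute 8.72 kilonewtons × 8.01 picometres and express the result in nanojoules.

8.72e3 × 8.01e-12 = 69.8472e-9 J

69.8472 nanojoules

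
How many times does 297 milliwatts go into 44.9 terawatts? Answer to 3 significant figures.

(44.9 × 10^12) / (297 × 10^-3) = 0.1512 × 10^15

151000000000000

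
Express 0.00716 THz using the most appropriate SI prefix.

7.16 GHz

= 7.16 × 10^9 Hz; 10^9 is giga.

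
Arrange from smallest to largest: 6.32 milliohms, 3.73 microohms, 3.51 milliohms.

6.32 milliohms = 0.00632 ohms
3.73 microohms = 0.00000373 ohms
3.51 milliohms = 0.00351 ohms

3.73 microohms < 3.51 milliohms < 6.32 milliohms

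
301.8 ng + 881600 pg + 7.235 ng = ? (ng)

In ng:
  301.8 ng → 301.8
  881600 pg = 881600 × 10^-3 ng = 881.6
  7.235 ng → 7.235
Sum: 301.8 + 881.6 + 7.235 = 1190.635

1190.635 ng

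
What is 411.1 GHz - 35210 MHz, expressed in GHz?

375.89 GHz

In GHz:
  411.1 GHz → 411.1
  35210 MHz = 35210e-3 GHz = 35.21
Difference: 411.1 - 35.21 = 375.89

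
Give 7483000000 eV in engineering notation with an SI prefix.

7.483 GeV

= 7.483e9 eV; 1e9 is giga.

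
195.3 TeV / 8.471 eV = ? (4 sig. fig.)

(195.3e12) / (8.471) = 23.055e12

23060000000000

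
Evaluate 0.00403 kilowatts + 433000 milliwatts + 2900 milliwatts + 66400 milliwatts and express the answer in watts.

In watts:
  0.00403 kilowatts = 0.00403e3 watts = 4.03
  433000 milliwatts = 433000e-3 watts = 433
  2900 milliwatts = 2900e-3 watts = 2.9
  66400 milliwatts = 66400e-3 watts = 66.4
Sum: 4.03 + 433 + 2.9 + 66.4 = 506.33

506.33 watts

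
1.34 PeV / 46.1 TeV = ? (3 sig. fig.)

29.1

(1.34 × 10¹⁵) / (46.1 × 10¹²) = 0.02907 × 10³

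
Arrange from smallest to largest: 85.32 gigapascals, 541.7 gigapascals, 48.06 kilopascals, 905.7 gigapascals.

48.06 kilopascals < 85.32 gigapascals < 541.7 gigapascals < 905.7 gigapascals

85.32 gigapascals = 85320000000 pascals
541.7 gigapascals = 541700000000 pascals
48.06 kilopascals = 48060 pascals
905.7 gigapascals = 905700000000 pascals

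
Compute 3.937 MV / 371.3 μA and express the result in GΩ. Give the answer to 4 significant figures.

10.60 GΩ

(3.937e6) / (371.3e-6) = 0.0106033e12 Ω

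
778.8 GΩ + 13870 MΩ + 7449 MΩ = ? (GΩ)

In GΩ:
  778.8 GΩ → 778.8
  13870 MΩ = 13870 × 10⁻³ GΩ = 13.87
  7449 MΩ = 7449 × 10⁻³ GΩ = 7.449
Sum: 778.8 + 13.87 + 7.449 = 800.119

800.119 GΩ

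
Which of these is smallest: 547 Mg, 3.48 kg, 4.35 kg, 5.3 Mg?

547 Mg = 547000000 g
3.48 kg = 3480 g
4.35 kg = 4350 g
5.3 Mg = 5300000 g

3.48 kg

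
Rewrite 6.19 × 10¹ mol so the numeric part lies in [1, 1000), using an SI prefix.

= 61.9 mol; mantissa already in [1, 1000).

61.9 mol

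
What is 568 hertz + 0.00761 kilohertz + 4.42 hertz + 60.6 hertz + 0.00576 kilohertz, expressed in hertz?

In hertz:
  568 hertz → 568
  0.00761 kilohertz = 0.00761 × 10³ hertz = 7.61
  4.42 hertz → 4.42
  60.6 hertz → 60.6
  0.00576 kilohertz = 0.00576 × 10³ hertz = 5.76
Sum: 568 + 7.61 + 4.42 + 60.6 + 5.76 = 646.39

646.39 hertz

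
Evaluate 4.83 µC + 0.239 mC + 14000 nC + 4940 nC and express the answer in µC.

262.77 µC

In µC:
  4.83 µC → 4.83
  0.239 mC = 0.239 × 10^3 µC = 239
  14000 nC = 14000 × 10^-3 µC = 14
  4940 nC = 4940 × 10^-3 µC = 4.94
Sum: 4.83 + 239 + 14 + 4.94 = 262.77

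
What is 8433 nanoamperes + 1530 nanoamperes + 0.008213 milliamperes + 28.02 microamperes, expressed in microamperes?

46.196 microamperes

In microamperes:
  8433 nanoamperes = 8433e-3 microamperes = 8.433
  1530 nanoamperes = 1530e-3 microamperes = 1.53
  0.008213 milliamperes = 0.008213e3 microamperes = 8.213
  28.02 microamperes → 28.02
Sum: 8.433 + 1.53 + 8.213 + 28.02 = 46.196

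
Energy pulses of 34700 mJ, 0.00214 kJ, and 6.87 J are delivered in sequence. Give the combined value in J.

In J:
  34700 mJ = 34700 × 10⁻³ J = 34.7
  0.00214 kJ = 0.00214 × 10³ J = 2.14
  6.87 J → 6.87
Sum: 34.7 + 2.14 + 6.87 = 43.71

43.71 J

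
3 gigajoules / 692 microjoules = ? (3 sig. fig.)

4340000000000

(3e9) / (692e-6) = 0.004335e15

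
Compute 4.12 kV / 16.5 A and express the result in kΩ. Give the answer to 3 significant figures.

(4.12 × 10^3) / (16.5) = 0.2497 × 10^3 Ω

0.250 kΩ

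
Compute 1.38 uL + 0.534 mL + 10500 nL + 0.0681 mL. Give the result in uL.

613.98 uL

In uL:
  1.38 uL → 1.38
  0.534 mL = 0.534 × 10³ uL = 534
  10500 nL = 10500 × 10⁻³ uL = 10.5
  0.0681 mL = 0.0681 × 10³ uL = 68.1
Sum: 1.38 + 534 + 10.5 + 68.1 = 613.98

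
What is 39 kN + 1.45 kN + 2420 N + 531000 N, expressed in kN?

In kN:
  39 kN → 39
  1.45 kN → 1.45
  2420 N = 2420 × 10^-3 kN = 2.42
  531000 N = 531000 × 10^-3 kN = 531
Sum: 39 + 1.45 + 2.42 + 531 = 573.87

573.87 kN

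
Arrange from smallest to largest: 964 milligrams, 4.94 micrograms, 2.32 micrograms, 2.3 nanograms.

964 milligrams = 0.964 grams
4.94 micrograms = 0.00000494 grams
2.32 micrograms = 0.00000232 grams
2.3 nanograms = 0.0000000023 grams

2.3 nanograms < 2.32 micrograms < 4.94 micrograms < 964 milligrams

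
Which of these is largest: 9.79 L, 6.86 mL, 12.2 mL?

9.79 L = 9.79 L
6.86 mL = 0.00686 L
12.2 mL = 0.0122 L

9.79 L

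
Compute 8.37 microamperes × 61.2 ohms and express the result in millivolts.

8.37 × 10⁻⁶ × 61.2 = 512.244 × 10⁻⁶ V

0.512244 millivolts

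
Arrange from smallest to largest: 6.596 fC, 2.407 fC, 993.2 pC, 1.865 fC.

1.865 fC < 2.407 fC < 6.596 fC < 993.2 pC

6.596 fC = 0.000000000000006596 C
2.407 fC = 0.000000000000002407 C
993.2 pC = 0.0000000009932 C
1.865 fC = 0.000000000000001865 C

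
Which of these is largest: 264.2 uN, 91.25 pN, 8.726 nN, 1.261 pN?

264.2 uN = 0.0002642 N
91.25 pN = 0.00000000009125 N
8.726 nN = 0.000000008726 N
1.261 pN = 0.000000000001261 N

264.2 uN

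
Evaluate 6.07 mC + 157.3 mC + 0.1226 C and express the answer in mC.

285.97 mC

In mC:
  6.07 mC → 6.07
  157.3 mC → 157.3
  0.1226 C = 0.1226 × 10³ mC = 122.6
Sum: 6.07 + 157.3 + 122.6 = 285.97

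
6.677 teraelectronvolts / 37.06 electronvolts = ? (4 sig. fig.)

(6.677 × 10^12) / (37.06) = 0.18017 × 10^12

180200000000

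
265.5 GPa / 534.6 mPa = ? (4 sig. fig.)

(265.5e9) / (534.6e-3) = 0.49663e12

496600000000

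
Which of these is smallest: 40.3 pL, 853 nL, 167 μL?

40.3 pL = 0.0000000000403 L
853 nL = 0.000000853 L
167 μL = 0.000167 L

40.3 pL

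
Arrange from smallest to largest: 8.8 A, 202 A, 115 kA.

8.8 A = 8.8 A
202 A = 202 A
115 kA = 115000 A

8.8 A < 202 A < 115 kA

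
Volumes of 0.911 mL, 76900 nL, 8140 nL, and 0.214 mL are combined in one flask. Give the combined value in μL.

In μL:
  0.911 mL = 0.911 × 10³ μL = 911
  76900 nL = 76900 × 10⁻³ μL = 76.9
  8140 nL = 8140 × 10⁻³ μL = 8.14
  0.214 mL = 0.214 × 10³ μL = 214
Sum: 911 + 76.9 + 8.14 + 214 = 1210.04

1210.04 μL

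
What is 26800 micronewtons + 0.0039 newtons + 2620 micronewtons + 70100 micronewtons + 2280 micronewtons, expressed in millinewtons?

105.7 millinewtons

In millinewtons:
  26800 micronewtons = 26800 × 10^-3 millinewtons = 26.8
  0.0039 newtons = 0.0039 × 10^3 millinewtons = 3.9
  2620 micronewtons = 2620 × 10^-3 millinewtons = 2.62
  70100 micronewtons = 70100 × 10^-3 millinewtons = 70.1
  2280 micronewtons = 2280 × 10^-3 millinewtons = 2.28
Sum: 26.8 + 3.9 + 2.62 + 70.1 + 2.28 = 105.7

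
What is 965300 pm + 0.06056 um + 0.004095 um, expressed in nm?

In nm:
  965300 pm = 965300e-3 nm = 965.3
  0.06056 um = 0.06056e3 nm = 60.56
  0.004095 um = 0.004095e3 nm = 4.095
Sum: 965.3 + 60.56 + 4.095 = 1029.955

1029.955 nm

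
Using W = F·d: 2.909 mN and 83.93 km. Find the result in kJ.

0.24415237 kJ

2.909 × 10⁻³ × 83.93 × 10³ = 244.15237 J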